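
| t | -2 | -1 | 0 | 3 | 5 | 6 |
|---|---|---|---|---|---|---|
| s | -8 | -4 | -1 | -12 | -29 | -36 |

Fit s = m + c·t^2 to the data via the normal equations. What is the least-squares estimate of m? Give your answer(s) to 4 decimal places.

m = -2.9797

With design matrix A, AᵀA = [[6, 75]; [75, 2019]] and Aᵀs = [-90, -2165]ᵀ.
det = 6·2019 − 75² = 6489.
m = ((-90)·2019 − 75·(-2165))/6489 = -6445/2163; c = (6·(-2165) − 75·(-90))/6489 = -2080/2163.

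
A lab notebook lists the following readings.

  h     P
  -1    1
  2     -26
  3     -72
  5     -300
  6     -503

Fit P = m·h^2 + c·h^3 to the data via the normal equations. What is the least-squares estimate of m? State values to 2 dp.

From the data, Σh^2·h^2 = 2019, Σh^2·h^3 = 11175, Σh^3·h^3 = 63075.
Right-hand side: Σh^2·P = -26359, Σh^3·P = -148301.
XᵀX·[m, c]ᵀ = XᵀP becomes [[2019, 11175]; [11175, 63075]]·[m, c]ᵀ = [-26359, -148301]ᵀ.
Δ = 2019·63075 − 11175² = 2467800.
m = ((-26359)·63075 − 11175·(-148301))/2467800 = -11845/5484; c = (2019·(-148301) − 11175·(-26359))/2467800 = -89961/45700.

m = -2.16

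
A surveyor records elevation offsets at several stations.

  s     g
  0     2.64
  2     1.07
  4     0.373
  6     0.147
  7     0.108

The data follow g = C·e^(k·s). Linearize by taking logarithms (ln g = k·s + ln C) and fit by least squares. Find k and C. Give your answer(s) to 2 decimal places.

k = -0.47, C = 2.61

Let Y = ln g. Fitting Y = k·s + ln C by least squares:
Sums: Σs = 19.0000, Σ(s)² = 105.0000, Σln g = -4.0907, Σs·ln g = -30.8927.
Normal system: [[105.0000, 19.0000]; [19.0000, 5]]·[k, ln C]ᵀ = [-30.8927, -4.0907]ᵀ.
Δ = 105.0000·5 − (19.0000)² = 164.0000; k = (-30.8927·5 − 19.0000·-4.0907)/164.0000 = -0.46793, ln C = (105.0000·-4.0907 − 19.0000·-30.8927)/164.0000 = 0.95999, so C = exp(0.95999) = 2.61168.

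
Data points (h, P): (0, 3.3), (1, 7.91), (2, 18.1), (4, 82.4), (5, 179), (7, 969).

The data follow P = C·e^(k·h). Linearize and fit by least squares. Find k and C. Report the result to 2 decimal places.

With ln Pᵢ as the transformed response and hᵢ as the regressor:
Σh = 19.0000, Σ(h)² = 95.0000, Σln P = 22.6332, Σh·ln P = 99.5771.
Equations: 95.0000·k + 19.0000·ln C = 99.5771;  19.0000·k + 6·ln C = 22.6332.
Solving (det = 209.0000): k = 0.80111, ln C = 1.23536, so C = exp(1.23536) = 3.43960.

k = 0.80, C = 3.44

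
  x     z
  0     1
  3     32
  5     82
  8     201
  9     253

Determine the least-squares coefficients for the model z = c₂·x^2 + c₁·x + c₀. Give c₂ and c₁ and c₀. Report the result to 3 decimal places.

With design matrix A, AᵀA = [[11363, 1393, 179]; [1393, 179, 25]; [179, 25, 5]] and Aᵀz = [35695, 4391, 569]ᵀ.
Solving the 3×3 system (Gaussian elimination) gives c₂ = 24013/8148, c₁ = 11821/8148, c₀ = 706/679.

c₂ = 2.947, c₁ = 1.451, c₀ = 1.040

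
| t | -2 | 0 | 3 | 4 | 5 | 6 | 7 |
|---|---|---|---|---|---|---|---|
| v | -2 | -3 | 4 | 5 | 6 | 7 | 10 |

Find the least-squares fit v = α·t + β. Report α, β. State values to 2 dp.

α = 1.41, β = -0.77

Entries of AᵀA: Σt·t = 139, Σt = 23, Σ1 = 7.
And Σt·v = 178, Σv = 27.
det = 139·7 − 23² = 444.
α = (178·7 − 23·27)/444 = 625/444; β = (139·27 − 23·178)/444 = -341/444.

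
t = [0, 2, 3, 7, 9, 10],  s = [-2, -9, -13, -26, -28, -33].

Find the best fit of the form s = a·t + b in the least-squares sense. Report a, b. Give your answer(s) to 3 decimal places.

Sums needed: Σt·t = 243, Σt = 31, Σ1 = 6.
Moment sums: Σt·s = -821, Σs = -111.
MᵀM·[a, b]ᵀ = Mᵀs becomes [[243, 31]; [31, 6]]·[a, b]ᵀ = [-821, -111]ᵀ.
det = 243·6 − 31² = 497.
a = ((-821)·6 − 31·(-111))/497 = -1485/497; b = (243·(-111) − 31·(-821))/497 = -1522/497.

a = -2.988, b = -3.062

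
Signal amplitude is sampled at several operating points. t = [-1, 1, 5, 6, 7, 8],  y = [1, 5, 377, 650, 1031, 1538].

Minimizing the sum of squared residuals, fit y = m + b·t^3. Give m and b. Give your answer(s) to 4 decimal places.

m = 2.7255, b = 2.9980

Entries of MᵀM: Σ1 = 6, Σt^3 = 1196, Σt^3·t^3 = 442076.
Moment sums: Σy = 3602, Σt^3·y = 1328618.
So MᵀM·[m, b]ᵀ = Mᵀy: [[6, 1196]; [1196, 442076]]·[m, b]ᵀ = [3602, 1328618]ᵀ.
Eliminating b: 442076·(row 1) − 1196·(row 2) gives 1222040·m = 442076·3602 − 1196·1328618 = 3330624, so m = 416328/152755.
Then b = (1328618 − 1196·(416328/152755))/442076 = 915929/305510.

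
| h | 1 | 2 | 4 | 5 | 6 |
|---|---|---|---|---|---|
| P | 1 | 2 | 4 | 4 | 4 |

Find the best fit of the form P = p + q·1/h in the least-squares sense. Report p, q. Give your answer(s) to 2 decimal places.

Setting ∂/∂p … = 0 gives: 5·p + (127/60)·q = 15;  (127/60)·p + (4969/3600)·q = 67/15.
Δ = 5·(4969/3600) − (127/60)² = 2179/900.
p = (15·(4969/3600) − (127/60)·(67/15))/(2179/900) = 40499/8716; q = (5·(67/15) − (127/60)·15)/(2179/900) = -8475/2179.

p = 4.65, q = -3.89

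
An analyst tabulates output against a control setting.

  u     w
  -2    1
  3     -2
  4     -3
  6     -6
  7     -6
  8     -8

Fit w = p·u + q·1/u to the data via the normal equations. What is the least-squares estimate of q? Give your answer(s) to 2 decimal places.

q = 2.41

From the data, Σu·u = 178, Σu·1/u = 6, Σ1/u·1/u = 13757/28224.
And Σu·w = -162, Σ1/u·w = -401/84.
So XᵀX·[p, q]ᵀ = Xᵀw: [[178, 6]; [6, 13757/28224]]·[p, q]ᵀ = [-162, -401/84]ᵀ.
Δ = 178·(13757/28224) − 6² = 716341/14112.
p = ((-162)·(13757/28224) − 6·(-401/84))/(716341/14112) = -710109/716341; q = (178·(-401/84) − 6·(-162))/(716341/14112) = 1725360/716341.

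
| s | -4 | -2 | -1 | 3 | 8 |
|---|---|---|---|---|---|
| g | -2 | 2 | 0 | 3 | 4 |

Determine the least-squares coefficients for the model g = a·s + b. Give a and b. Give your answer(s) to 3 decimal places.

a = 0.434, b = 1.053

Forming XᵀX = [[94, 4]; [4, 5]] and Xᵀg = [45, 7]ᵀ gives XᵀX·[a, b]ᵀ = Xᵀg.
Determinant 94·5 − 4² = 454.
a = (45·5 − 4·7)/454 = 197/454; b = (94·7 − 4·45)/454 = 239/227.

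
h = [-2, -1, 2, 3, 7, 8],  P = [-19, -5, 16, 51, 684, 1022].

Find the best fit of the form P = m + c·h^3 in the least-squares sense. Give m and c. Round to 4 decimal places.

m = -2.2513, c = 2.0006

Compute the Gram sums: Σ1 = 6, Σh^3 = 881, Σh^3·h^3 = 380651.
For AᵀP: ΣP = 1749, Σh^3·P = 759538.
Eliminating c: 380651·(row 1) − 881·(row 2) gives 1507745·m = 380651·1749 − 881·759538 = -3394379, so m = -3394379/1507745.
Then c = (759538 − 881·(-3394379/1507745))/380651 = 3016359/1507745.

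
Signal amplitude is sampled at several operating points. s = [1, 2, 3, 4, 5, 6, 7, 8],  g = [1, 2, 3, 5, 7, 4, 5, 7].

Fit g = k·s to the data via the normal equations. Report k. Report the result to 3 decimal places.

k = 0.902

The normal equations are: 204·k = 184.
Hence k = 184 / 204 ≈ 0.901961.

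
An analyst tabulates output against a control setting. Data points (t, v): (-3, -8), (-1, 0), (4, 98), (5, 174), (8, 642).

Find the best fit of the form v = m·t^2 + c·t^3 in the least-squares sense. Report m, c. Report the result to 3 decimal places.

m = 2.044, c = 0.998

Forming MᵀM = [[5059, 36673]; [36673, 282595]] and Mᵀv = [46934, 356942]ᵀ gives MᵀM·[m, c]ᵀ = Mᵀv.
Eliminating c: 282595·(row 1) − 36673·(row 2) gives 84739176·m = 282595·46934 − 36673·356942 = 173179764, so m = 4810549/2353866.
Then c = (356942 − 36673·(4810549/2353866))/282595 = 2348861/2353866.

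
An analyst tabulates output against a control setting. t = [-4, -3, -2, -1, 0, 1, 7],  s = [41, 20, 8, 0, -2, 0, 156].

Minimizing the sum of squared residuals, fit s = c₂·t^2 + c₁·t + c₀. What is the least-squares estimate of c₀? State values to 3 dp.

Normal-equation sums: Σt^2·t^2 = 2756, Σt^2·t = 244, Σt^2 = 80, Σt·t = 80, Σt = -2, Σ1 = 7.
Right-hand side: Σt^2·s = 8512, Σt·s = 852, Σs = 223.
Normal equations: [[2756, 244, 80]; [244, 80, -2]; [80, -2, 7]]·[c₂, c₁, c₀]ᵀ = [8512, 852, 223]ᵀ.
Inverting the 3×3 Gram matrix, [c₂, c₁, c₀]ᵀ = [200639/65688, 83213/65688, -4205/1564]ᵀ.

c₀ = -2.689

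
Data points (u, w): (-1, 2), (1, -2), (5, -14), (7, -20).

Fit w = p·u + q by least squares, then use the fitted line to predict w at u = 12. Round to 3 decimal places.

XᵀX·[p, q]ᵀ = Xᵀw reads: 76·p + 12·q = -214;  12·p + 4·q = -34.
Determinant 76·4 − 12² = 160.
p = ((-214)·4 − 12·(-34))/160 = -14/5; q = (76·(-34) − 12·(-214))/160 = -1/10.
At u = 12: ŵ = (-14/5)·(12) + (-1/10)·(1) = -337/10.

ŵ = -33.700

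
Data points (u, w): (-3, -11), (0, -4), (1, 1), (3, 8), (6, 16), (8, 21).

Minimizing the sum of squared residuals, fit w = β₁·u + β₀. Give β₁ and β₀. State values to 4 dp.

Compute the Gram sums: Σu·u = 119, Σu = 15, Σ1 = 6.
Right-hand side: Σu·w = 322, Σw = 31.
Normal equations: [[119, 15]; [15, 6]]·[β₁, β₀]ᵀ = [322, 31]ᵀ.
det = 119·6 − 15² = 489.
β₁ = (322·6 − 15·31)/489 = 3; β₀ = (119·31 − 15·322)/489 = -7/3.

β₁ = 3.0000, β₀ = -2.3333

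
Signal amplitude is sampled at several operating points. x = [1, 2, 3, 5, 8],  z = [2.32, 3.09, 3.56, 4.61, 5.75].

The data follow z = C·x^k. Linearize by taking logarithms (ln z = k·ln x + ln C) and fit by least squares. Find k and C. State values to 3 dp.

Let Y = ln z. Fitting Y = k·ln x + ln C by least squares:
Over the data: Σln x = 5.4806, Σ(ln x)² = 8.6018, Σln z = 6.5169, Σln x·ln z = 8.2739.
Normal system: [[8.6018, 5.4806]; [5.4806, 5]]·[k, ln C]ᵀ = [8.2739, 6.5169]ᵀ.
Slope k = (n·Σln x·ln z − Σln x·Σln z)/(n·Σ(ln x)² − (Σln x)²) = (5·8.2739 − 5.4806·6.5169)/12.9714 = 0.43577; ln C = (Σln z − k·Σln x)/n = 0.82572, so C = exp(0.82572) = 2.28353.

k = 0.436, C = 2.284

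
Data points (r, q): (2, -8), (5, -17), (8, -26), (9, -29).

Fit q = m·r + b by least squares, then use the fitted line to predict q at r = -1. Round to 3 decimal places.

q̂ = 1.000

Forming AᵀA = [[174, 24]; [24, 4]] and Aᵀq = [-570, -80]ᵀ gives AᵀA·[m, b]ᵀ = Aᵀq.
Δ = 174·4 − 24² = 120.
m = ((-570)·4 − 24·(-80))/120 = -3; b = (174·(-80) − 24·(-570))/120 = -2.
At r = -1: q̂ = (-3)·(-1) + (-2)·(1) = 1.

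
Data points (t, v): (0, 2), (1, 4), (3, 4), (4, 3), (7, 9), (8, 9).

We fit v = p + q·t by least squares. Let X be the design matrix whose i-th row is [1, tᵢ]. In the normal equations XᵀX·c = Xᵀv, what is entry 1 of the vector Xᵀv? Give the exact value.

Entry 1 ↔ basis 1, so (Xᵀv)_{1} = Σᵢ vᵢ = (1)·(2) + (1)·(4) + (1)·(4) + (1)·(3) + (1)·(9) + (1)·(9) = 31.

31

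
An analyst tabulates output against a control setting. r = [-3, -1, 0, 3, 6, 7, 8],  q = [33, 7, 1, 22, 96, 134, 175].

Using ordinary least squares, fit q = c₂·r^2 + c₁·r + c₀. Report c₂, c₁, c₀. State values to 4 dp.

c₂ = 2.9500, c₁ = -1.8371, c₀ = 1.3054

Compute the Gram sums: Σr^2·r^2 = 7956, Σr^2·r = 1070, Σr^2 = 168, Σr·r = 168, Σr = 20, Σ1 = 7.
Right-hand side: Σr^2·q = 21724, Σr·q = 2874, Σq = 468.
So MᵀM·[c₂, c₁, c₀]ᵀ = Mᵀq: [[7956, 1070, 168]; [1070, 168, 20]; [168, 20, 7]]·[c₂, c₁, c₀]ᵀ = [21724, 2874, 468]ᵀ.
Row-reducing yields c₂ = 448643/152081, c₁ = -279392/152081, c₀ = 198532/152081.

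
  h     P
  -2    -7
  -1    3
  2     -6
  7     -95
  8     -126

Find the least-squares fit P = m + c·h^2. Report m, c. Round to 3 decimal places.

m = 2.773, c = -2.007

The normal equations are: 5·m + 122·c = -231;  122·m + 6530·c = -12768.
(Σ1 = 5, Σh^2 = 122, Σh^2·h^2 = 6530, ΣP = -231, Σh^2·P = -12768.)
det = 5·6530 − 122² = 17766.
m = ((-231)·6530 − 122·(-12768))/17766 = 391/141; c = (5·(-12768) − 122·(-231))/17766 = -283/141.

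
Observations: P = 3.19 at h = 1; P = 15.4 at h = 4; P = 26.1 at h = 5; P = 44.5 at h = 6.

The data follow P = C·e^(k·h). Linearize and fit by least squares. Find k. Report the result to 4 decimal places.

k = 0.5266

Taking logs, ln P = k·h + ln C, so regress ln P on h.
Σh = 16.0000, Σ(h)² = 78.0000, Σln P = 10.9518, Σh·ln P = 51.1801.
Equations: 78.0000·k + 16.0000·ln C = 51.1801;  16.0000·k + 4·ln C = 10.9518.
Solving (det = 56.0000): k = 0.52663, ln C = 0.63142.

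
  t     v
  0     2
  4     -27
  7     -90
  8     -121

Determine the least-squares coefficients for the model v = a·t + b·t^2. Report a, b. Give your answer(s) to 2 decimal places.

a = 1.73, b = -2.10

Forming MᵀM = [[129, 919]; [919, 6753]] and Mᵀv = [-1706, -12586]ᵀ gives MᵀM·[a, b]ᵀ = Mᵀv.
Eliminating b: 6753·(row 1) − 919·(row 2) gives 26576·a = 6753·(-1706) − 919·(-12586) = 45916, so a = 11479/6644.
Then b = ((-12586) − 919·(11479/6644))/6753 = -13945/6644.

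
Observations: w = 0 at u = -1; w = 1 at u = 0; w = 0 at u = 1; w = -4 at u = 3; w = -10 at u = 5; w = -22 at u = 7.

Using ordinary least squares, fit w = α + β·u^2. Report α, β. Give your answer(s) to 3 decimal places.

α = 0.623, β = -0.456

With design matrix A, AᵀA = [[6, 85]; [85, 3109]] and Aᵀw = [-35, -1364]ᵀ.
Eliminating β: 3109·(row 1) − 85·(row 2) gives 11429·α = 3109·(-35) − 85·(-1364) = 7125, so α = 7125/11429.
Then β = ((-1364) − 85·(7125/11429))/3109 = -5209/11429.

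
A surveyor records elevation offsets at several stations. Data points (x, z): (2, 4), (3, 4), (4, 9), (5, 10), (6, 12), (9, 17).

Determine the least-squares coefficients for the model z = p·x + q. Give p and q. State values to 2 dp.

Normal-equation sums: Σx·x = 171, Σx = 29, Σ1 = 6.
Moment sums: Σx·z = 331, Σz = 56.
So MᵀM·[p, q]ᵀ = Mᵀz: [[171, 29]; [29, 6]]·[p, q]ᵀ = [331, 56]ᵀ.
Determinant 171·6 − 29² = 185.
p = (331·6 − 29·56)/185 = 362/185; q = (171·56 − 29·331)/185 = -23/185.

p = 1.96, q = -0.12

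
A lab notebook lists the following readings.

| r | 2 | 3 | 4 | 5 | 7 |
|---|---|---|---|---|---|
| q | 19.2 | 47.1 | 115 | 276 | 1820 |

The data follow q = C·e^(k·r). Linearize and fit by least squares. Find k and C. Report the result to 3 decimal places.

Linearized form: ln q = k·r + ln C. From the 5 transformed points,
Σr = 21.0000, Σ(r)² = 103.0000, Σln q = 24.6791, Σr·ln q = 117.0945.
Normal system: [[103.0000, 21.0000]; [21.0000, 5]]·[k, ln C]ᵀ = [117.0945, 24.6791]ᵀ.
Slope k = (n·Σr·ln q − Σr·Σln q)/(n·Σ(r)² − (Σr)²) = (5·117.0945 − 21.0000·24.6791)/74.0000 = 0.90826; ln C = (Σln q − k·Σr)/n = 1.12113, so C = exp(1.12113) = 3.06831.

k = 0.908, C = 3.068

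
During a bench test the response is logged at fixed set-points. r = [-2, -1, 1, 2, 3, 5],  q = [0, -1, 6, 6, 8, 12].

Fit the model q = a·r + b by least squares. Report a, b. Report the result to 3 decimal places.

Normal-equation sums: Σr·r = 44, Σr = 8, Σ1 = 6.
And Σr·q = 103, Σq = 31.
Eliminating b: 6·(row 1) − 8·(row 2) gives 200·a = 6·103 − 8·31 = 370, so a = 37/20.
Then b = (31 − 8·(37/20))/6 = 27/10.

a = 1.850, b = 2.700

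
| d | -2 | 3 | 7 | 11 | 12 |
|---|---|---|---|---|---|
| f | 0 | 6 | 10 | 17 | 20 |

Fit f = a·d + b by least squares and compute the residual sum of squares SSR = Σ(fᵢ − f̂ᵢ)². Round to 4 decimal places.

SSR = 5.4481

With design matrix M, MᵀM = [[327, 31]; [31, 5]] and Mᵀf = [515, 53]ᵀ.
Determinant 327·5 − 31² = 674.
a = (515·5 − 31·53)/674 = 466/337; b = (327·53 − 31·515)/674 = 683/337.
Residuals: 249/337, -59/337, -575/337, -80/337, 465/337; SSR = 1836/337.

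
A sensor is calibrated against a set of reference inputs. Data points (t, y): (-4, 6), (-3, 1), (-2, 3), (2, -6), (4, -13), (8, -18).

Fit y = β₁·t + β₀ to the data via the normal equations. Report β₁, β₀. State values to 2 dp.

With design matrix A, AᵀA = [[113, 5]; [5, 6]] and Aᵀy = [-241, -27]ᵀ.
det = 113·6 − 5² = 653.
β₁ = ((-241)·6 − 5·(-27))/653 = -1311/653; β₀ = (113·(-27) − 5·(-241))/653 = -1846/653.

β₁ = -2.01, β₀ = -2.83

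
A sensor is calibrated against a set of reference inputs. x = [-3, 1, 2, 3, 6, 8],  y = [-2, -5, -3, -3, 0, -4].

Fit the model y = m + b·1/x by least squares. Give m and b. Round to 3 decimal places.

m = -2.146, b = -2.302

From the data, Σ1 = 6, Σ1/x = 43/24, Σ1/x·1/x = 97/64.
For Mᵀy: Σy = -17, Σ1/x·y = -22/3.
Determinant 6·(97/64) − (43/24)² = 3389/576.
m = ((-17)·(97/64) − (43/24)·(-22/3))/(3389/576) = -7273/3389; b = (6·(-22/3) − (43/24)·(-17))/(3389/576) = -7800/3389.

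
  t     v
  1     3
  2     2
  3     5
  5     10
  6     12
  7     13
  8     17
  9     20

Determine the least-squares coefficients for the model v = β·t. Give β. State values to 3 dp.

β = 2.048

Normal-equation sums: Σt·t = 269.
Moment sums: Σt·v = 551.
So MᵀM·[β]ᵀ = Mᵀv: [[269]]·[β]ᵀ = [551]ᵀ.
β = 551/269 = 2.04833.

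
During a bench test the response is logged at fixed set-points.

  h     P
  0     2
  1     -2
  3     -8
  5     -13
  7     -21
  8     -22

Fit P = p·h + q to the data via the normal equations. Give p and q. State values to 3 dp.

Entries of XᵀX: Σh·h = 148, Σh = 24, Σ1 = 6.
Moment sums: Σh·P = -414, ΣP = -64.
Normal equations: [[148, 24]; [24, 6]]·[p, q]ᵀ = [-414, -64]ᵀ.
det = 148·6 − 24² = 312.
p = ((-414)·6 − 24·(-64))/312 = -79/26; q = (148·(-64) − 24·(-414))/312 = 58/39.

p = -3.038, q = 1.487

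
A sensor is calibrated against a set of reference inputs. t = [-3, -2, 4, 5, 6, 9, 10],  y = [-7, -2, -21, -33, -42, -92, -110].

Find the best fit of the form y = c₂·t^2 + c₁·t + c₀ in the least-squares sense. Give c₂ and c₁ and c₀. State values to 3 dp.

c₂ = -0.980, c₁ = -1.165, c₀ = -1.106

Setting ∂/∂c₂ … = 0 gives: 18835·c₂ + 2099·c₁ + 271·c₀ = -21196;  2099·c₂ + 271·c₁ + 29·c₀ = -2404;  271·c₂ + 29·c₁ + 7·c₀ = -307.
(Σt^2·t^2 = 18835, Σt^2·t = 2099, Σt^2 = 271, Σt·t = 271, Σt = 29, Σ1 = 7, Σt^2·y = -21196, Σt·y = -2404, Σy = -307.)
Solving the 3×3 system (Gaussian elimination) gives c₂ = -349175/356454, c₁ = -415375/356454, c₀ = -197077/178227.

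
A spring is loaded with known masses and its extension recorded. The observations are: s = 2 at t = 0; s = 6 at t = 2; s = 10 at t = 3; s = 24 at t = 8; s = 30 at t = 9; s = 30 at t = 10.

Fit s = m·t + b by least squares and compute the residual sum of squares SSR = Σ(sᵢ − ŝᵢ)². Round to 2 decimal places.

SSR = 7.95

The normal equations are: 258·m + 32·b = 804;  32·m + 6·b = 102.
det = 258·6 − 32² = 524.
m = (804·6 − 32·102)/524 = 390/131; b = (258·102 − 32·804)/524 = 147/131.
Residuals: 115/131, -141/131, -7/131, -123/131, 273/131, -117/131; SSR = 1042/131.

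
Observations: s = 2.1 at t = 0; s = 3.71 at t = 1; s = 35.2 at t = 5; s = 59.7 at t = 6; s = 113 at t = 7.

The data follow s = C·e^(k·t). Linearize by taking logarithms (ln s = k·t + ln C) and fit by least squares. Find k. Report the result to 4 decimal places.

k = 0.5646

Taking logs, ln s = k·t + ln C, so regress ln s on t.
Over the data: Σt = 19.0000, Σ(t)² = 111.0000, Σln s = 14.4307, Σt·ln s = 76.7440.
Normal system: [[111.0000, 19.0000]; [19.0000, 5]]·[k, ln C]ᵀ = [76.7440, 14.4307]ᵀ.
Δ = 111.0000·5 − (19.0000)² = 194.0000; k = (76.7440·5 − 19.0000·14.4307)/194.0000 = 0.56462, ln C = (111.0000·14.4307 − 19.0000·76.7440)/194.0000 = 0.74060.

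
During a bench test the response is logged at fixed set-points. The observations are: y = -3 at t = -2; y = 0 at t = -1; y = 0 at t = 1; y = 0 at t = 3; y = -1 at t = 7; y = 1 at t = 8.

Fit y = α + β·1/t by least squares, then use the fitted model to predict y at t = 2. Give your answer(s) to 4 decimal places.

From the data, Σ1 = 6, Σ1/t = 17/168, Σ1/t·1/t = 67657/28224.
Moment sums: Σy = -3, Σ1/t·y = 83/56.
AᵀA·[α, β]ᵀ = Aᵀy becomes [[6, 17/168]; [17/168, 67657/28224]]·[α, β]ᵀ = [-3, 83/56]ᵀ.
Eliminating β: (67657/28224)·(row 1) − (17/168)·(row 2) gives (405653/28224)·α = (67657/28224)·(-3) − (17/168)·(83/56) = -17267/2352, so α = -207204/405653.
Then β = ((83/56) − (17/168)·(-207204/405653))/(67657/28224) = 259560/405653.
At t = 2: ŷ = (-207204/405653)·(1) + (259560/405653)·(1/2) = -77424/405653.

ŷ = -0.1909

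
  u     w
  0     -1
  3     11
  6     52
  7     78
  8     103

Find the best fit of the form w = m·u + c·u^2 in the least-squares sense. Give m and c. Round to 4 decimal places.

Compute the Gram sums: Σu·u = 158, Σu·u^2 = 1098, Σu^2·u^2 = 7874.
Moment sums: Σu·w = 1715, Σu^2·w = 12385.
Normal equations: [[158, 1098]; [1098, 7874]]·[m, c]ᵀ = [1715, 12385]ᵀ.
Eliminating c: 7874·(row 1) − 1098·(row 2) gives 38488·m = 7874·1715 − 1098·12385 = -94820, so m = -23705/9622.
Then c = (12385 − 1098·(-23705/9622))/7874 = 9220/4811.

m = -2.4636, c = 1.9164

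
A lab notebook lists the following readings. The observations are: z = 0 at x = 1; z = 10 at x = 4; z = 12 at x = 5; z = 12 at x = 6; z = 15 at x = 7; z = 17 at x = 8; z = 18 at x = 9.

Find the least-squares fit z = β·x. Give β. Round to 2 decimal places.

β = 2.11

From the data, Σx·x = 272.
Moment sums: Σx·z = 575.
Hence β = 575 / 272 ≈ 2.11397.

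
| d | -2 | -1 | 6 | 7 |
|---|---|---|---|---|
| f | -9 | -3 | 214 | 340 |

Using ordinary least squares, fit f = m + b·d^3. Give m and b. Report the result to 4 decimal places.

m = -1.4562, b = 0.9960

With design matrix M, MᵀM = [[4, 550]; [550, 164370]] and Mᵀf = [542, 162919]ᵀ.
Δ = 4·164370 − 550² = 354980.
m = (542·164370 − 550·162919)/354980 = -51691/35498; b = (4·162919 − 550·542)/354980 = 88394/88745.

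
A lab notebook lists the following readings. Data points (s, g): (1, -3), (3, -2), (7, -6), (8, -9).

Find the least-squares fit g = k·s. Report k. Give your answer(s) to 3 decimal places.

Entries of MᵀM: Σs·s = 123.
Moment sums: Σs·g = -123.
Normal equations: [[123]]·[k]ᵀ = [-123]ᵀ.
k = (-123)/123 = -1.

k = -1.000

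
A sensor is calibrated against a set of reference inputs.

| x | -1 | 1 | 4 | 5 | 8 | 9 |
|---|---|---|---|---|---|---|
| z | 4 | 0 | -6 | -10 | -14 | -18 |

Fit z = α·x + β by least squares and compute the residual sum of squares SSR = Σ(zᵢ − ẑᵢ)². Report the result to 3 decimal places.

SSR = 3.823

Entries of MᵀM: Σx·x = 188, Σx = 26, Σ1 = 6.
And Σx·z = -352, Σz = -44.
MᵀM·[α, β]ᵀ = Mᵀz becomes [[188, 26]; [26, 6]]·[α, β]ᵀ = [-352, -44]ᵀ.
Determinant 188·6 − 26² = 452.
α = ((-352)·6 − 26·(-44))/452 = -242/113; β = (188·(-44) − 26·(-352))/452 = 220/113.
Residuals: -10/113, 22/113, 70/113, -140/113, 134/113, -76/113; SSR = 432/113.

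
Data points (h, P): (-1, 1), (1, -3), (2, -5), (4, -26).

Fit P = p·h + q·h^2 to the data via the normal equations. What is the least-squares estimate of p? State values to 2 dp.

Normal-equation sums: Σh·h = 22, Σh·h^2 = 72, Σh^2·h^2 = 274.
Right-hand side: Σh·P = -118, Σh^2·P = -438.
Eliminating q: 274·(row 1) − 72·(row 2) gives 844·p = 274·(-118) − 72·(-438) = -796, so p = -199/211.
Then q = ((-438) − 72·(-199/211))/274 = -285/211.

p = -0.94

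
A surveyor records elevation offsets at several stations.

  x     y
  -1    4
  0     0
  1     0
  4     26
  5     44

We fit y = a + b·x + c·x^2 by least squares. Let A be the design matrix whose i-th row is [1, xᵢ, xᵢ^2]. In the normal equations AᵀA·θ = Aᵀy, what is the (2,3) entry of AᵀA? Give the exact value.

Row 2 ↔ basis x, column 3 ↔ basis x^2, so (AᵀA)_{2,3} = Σᵢ (x)·(x^2) = (-1)·(1) + (0)·(0) + (1)·(1) + (4)·(16) + (5)·(25) = 189.

189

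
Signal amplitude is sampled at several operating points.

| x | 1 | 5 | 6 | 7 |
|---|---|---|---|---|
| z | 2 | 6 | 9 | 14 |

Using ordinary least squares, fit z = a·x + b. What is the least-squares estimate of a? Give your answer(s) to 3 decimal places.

a = 1.771

With design matrix M, MᵀM = [[111, 19]; [19, 4]] and Mᵀz = [184, 31]ᵀ.
Eliminating b: 4·(row 1) − 19·(row 2) gives 83·a = 4·184 − 19·31 = 147, so a = 147/83.
Then b = (31 − 19·(147/83))/4 = -55/83.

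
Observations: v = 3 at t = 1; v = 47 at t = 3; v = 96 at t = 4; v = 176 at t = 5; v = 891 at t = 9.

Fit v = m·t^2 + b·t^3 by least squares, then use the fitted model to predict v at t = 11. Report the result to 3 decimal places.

Forming XᵀX = [[7524, 63442]; [63442, 551892]] and Xᵀv = [78533, 678955]ᵀ gives XᵀX·[m, b]ᵀ = Xᵀv.
Δ = 7524·551892 − 63442² = 127548044.
m = (78533·551892 − 63442·678955)/127548044 = 133735663/63774022; b = (7524·678955 − 63442·78533)/127548044 = 63083417/63774022.
At t = 11: v̂ = (133735663/63774022)·(121) + (63083417/63774022)·(1331) = 50073021625/31887011.

v̂ = 1570.327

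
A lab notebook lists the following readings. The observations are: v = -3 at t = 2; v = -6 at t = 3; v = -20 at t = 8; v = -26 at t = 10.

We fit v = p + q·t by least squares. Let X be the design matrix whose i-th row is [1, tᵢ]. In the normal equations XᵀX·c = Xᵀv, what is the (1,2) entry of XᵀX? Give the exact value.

Row 1 ↔ basis 1, column 2 ↔ basis t, so (XᵀX)_{1,2} = Σᵢ t = (1)·(2) + (1)·(3) + (1)·(8) + (1)·(10) = 23.

23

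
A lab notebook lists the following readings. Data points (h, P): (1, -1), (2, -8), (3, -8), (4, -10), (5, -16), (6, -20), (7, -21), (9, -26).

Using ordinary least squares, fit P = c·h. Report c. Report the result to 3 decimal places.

Compute the Gram sums: Σh·h = 221.
Right-hand side: Σh·P = -662.
Normal equations: [[221]]·[c]ᵀ = [-662]ᵀ.
c = (-662)/221 = -2.99548.

c = -2.995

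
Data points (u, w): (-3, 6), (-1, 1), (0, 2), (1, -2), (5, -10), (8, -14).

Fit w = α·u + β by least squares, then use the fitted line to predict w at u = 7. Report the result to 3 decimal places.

ŵ = -12.732

Compute the Gram sums: Σu·u = 100, Σu = 10, Σ1 = 6.
And Σu·w = -183, Σw = -17.
XᵀX·[α, β]ᵀ = Xᵀw becomes [[100, 10]; [10, 6]]·[α, β]ᵀ = [-183, -17]ᵀ.
det = 100·6 − 10² = 500.
α = ((-183)·6 − 10·(-17))/500 = -232/125; β = (100·(-17) − 10·(-183))/500 = 13/50.
At u = 7: ŵ = (-232/125)·(7) + (13/50)·(1) = -3183/250.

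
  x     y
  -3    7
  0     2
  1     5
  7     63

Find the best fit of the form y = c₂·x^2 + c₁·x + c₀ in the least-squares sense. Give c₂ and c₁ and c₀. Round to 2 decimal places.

From the data, Σx^2·x^2 = 2483, Σx^2·x = 317, Σx^2 = 59, Σx·x = 59, Σx = 5, Σ1 = 4.
For Aᵀy: Σx^2·y = 3155, Σx·y = 425, Σy = 77.
Inverting the 3×3 Gram matrix, [c₂, c₁, c₀]ᵀ = [8849/8634, 13003/8634, 3238/1439]ᵀ.

c₂ = 1.02, c₁ = 1.51, c₀ = 2.25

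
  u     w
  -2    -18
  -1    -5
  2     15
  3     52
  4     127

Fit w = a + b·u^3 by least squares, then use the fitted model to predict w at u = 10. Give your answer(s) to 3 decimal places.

Forming XᵀX = [[5, 90]; [90, 4954]] and Xᵀw = [171, 9801]ᵀ gives XᵀX·[a, b]ᵀ = Xᵀw.
Eliminating b: 4954·(row 1) − 90·(row 2) gives 16670·a = 4954·171 − 90·9801 = -34956, so a = -17478/8335.
Then b = (9801 − 90·(-17478/8335))/4954 = 6723/3334.
At u = 10: ŵ = (-17478/8335)·(1) + (6723/3334)·(1000) = 16790022/8335.

ŵ = 2014.400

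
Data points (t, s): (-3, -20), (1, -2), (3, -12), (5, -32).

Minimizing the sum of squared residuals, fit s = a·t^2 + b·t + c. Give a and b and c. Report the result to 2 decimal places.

The normal system MᵀM·[a, b, c]ᵀ = Mᵀs is [[788, 126, 44]; [126, 44, 6]; [44, 6, 4]]·[a, b, c]ᵀ = [-1090, -138, -66]ᵀ.
Solving the 3×3 system (Gaussian elimination) gives a = -65/44, b = 78/55, c = -523/220.

a = -1.48, b = 1.42, c = -2.38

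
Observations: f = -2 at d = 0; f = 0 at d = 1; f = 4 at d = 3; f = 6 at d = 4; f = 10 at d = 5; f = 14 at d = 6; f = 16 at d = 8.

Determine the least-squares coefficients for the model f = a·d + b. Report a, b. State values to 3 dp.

Sums needed: Σd·d = 151, Σd = 27, Σ1 = 7.
Right-hand side: Σd·f = 298, Σf = 48.
MᵀM·[a, b]ᵀ = Mᵀf becomes [[151, 27]; [27, 7]]·[a, b]ᵀ = [298, 48]ᵀ.
Eliminating b: 7·(row 1) − 27·(row 2) gives 328·a = 7·298 − 27·48 = 790, so a = 395/164.
Then b = (48 − 27·(395/164))/7 = -399/164.

a = 2.409, b = -2.433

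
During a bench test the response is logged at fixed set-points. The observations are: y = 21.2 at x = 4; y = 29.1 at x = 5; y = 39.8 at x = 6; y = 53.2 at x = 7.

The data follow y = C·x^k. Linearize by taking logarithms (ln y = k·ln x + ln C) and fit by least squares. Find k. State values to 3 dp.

k = 1.642

Let Y = ln y. Fitting Y = k·ln x + ln C by least squares:
Σln x = 6.7334, Σ(ln x)² = 11.5091, Σln y = 14.0827, Σln x·ln y = 23.9925.
Equations: 11.5091·k + 6.7334·ln C = 23.9925;  6.7334·k + 4·ln C = 14.0827.
Slope k = (n·Σln x·ln y − Σln x·Σln y)/(n·Σ(ln x)² − (Σln x)²) = (4·23.9925 − 6.7334·14.0827)/0.6976 = 1.64249; ln C = (Σln y − k·Σln x)/n = 0.75579.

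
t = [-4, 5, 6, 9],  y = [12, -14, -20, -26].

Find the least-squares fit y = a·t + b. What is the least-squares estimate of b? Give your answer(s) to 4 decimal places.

b = -0.0851

The normal system AᵀA·[a, b]ᵀ = Aᵀy is [[158, 16]; [16, 4]]·[a, b]ᵀ = [-472, -48]ᵀ.
Eliminating b: 4·(row 1) − 16·(row 2) gives 376·a = 4·(-472) − 16·(-48) = -1120, so a = -140/47.
Then b = ((-48) − 16·(-140/47))/4 = -4/47.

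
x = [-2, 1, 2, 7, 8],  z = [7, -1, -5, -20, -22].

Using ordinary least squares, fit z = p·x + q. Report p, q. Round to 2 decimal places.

Entries of AᵀA: Σx·x = 122, Σx = 16, Σ1 = 5.
And Σx·z = -341, Σz = -41.
det = 122·5 − 16² = 354.
p = ((-341)·5 − 16·(-41))/354 = -1049/354; q = (122·(-41) − 16·(-341))/354 = 227/177.

p = -2.96, q = 1.28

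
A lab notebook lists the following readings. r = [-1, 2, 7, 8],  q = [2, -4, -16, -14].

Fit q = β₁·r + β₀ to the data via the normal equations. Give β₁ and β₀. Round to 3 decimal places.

β₁ = -1.963, β₀ = -0.148

The normal system MᵀM·[β₁, β₀]ᵀ = Mᵀq is [[118, 16]; [16, 4]]·[β₁, β₀]ᵀ = [-234, -32]ᵀ.
Eliminating β₀: 4·(row 1) − 16·(row 2) gives 216·β₁ = 4·(-234) − 16·(-32) = -424, so β₁ = -53/27.
Then β₀ = ((-32) − 16·(-53/27))/4 = -4/27.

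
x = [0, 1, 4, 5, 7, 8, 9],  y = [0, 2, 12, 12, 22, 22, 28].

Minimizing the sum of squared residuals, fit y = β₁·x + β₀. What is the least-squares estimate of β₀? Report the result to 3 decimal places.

β₀ = -0.806

Entries of AᵀA: Σx·x = 236, Σx = 34, Σ1 = 7.
Moment sums: Σx·y = 692, Σy = 98.
AᵀA·[β₁, β₀]ᵀ = Aᵀy becomes [[236, 34]; [34, 7]]·[β₁, β₀]ᵀ = [692, 98]ᵀ.
Δ = 236·7 − 34² = 496.
β₁ = (692·7 − 34·98)/496 = 189/62; β₀ = (236·98 − 34·692)/496 = -25/31.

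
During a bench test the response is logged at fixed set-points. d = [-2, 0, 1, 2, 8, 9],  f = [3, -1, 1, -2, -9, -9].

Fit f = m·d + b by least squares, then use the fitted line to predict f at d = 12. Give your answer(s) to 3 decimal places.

f̂ = -12.823

From the data, Σd·d = 154, Σd = 18, Σ1 = 6.
Right-hand side: Σd·f = -162, Σf = -17.
So MᵀM·[m, b]ᵀ = Mᵀf: [[154, 18]; [18, 6]]·[m, b]ᵀ = [-162, -17]ᵀ.
Eliminating b: 6·(row 1) − 18·(row 2) gives 600·m = 6·(-162) − 18·(-17) = -666, so m = -111/100.
Then b = ((-17) − 18·(-111/100))/6 = 149/300.
At d = 12: f̂ = (-111/100)·(12) + (149/300)·(1) = -3847/300.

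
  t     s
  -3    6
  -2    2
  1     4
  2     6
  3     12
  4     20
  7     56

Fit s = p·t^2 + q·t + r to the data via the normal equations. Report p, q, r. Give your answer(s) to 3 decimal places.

Setting ∂/∂p … = 0 gives: 2852·p + 408·q + 92·r = 3262;  408·p + 92·q + 12·r = 502;  92·p + 12·q + 7·r = 106.
(Σt^2·t^2 = 2852, Σt^2·t = 408, Σt^2 = 92, Σt·t = 92, Σt = 12, Σ1 = 7, Σt^2·s = 3262, Σt·s = 502, Σs = 106.)
Inverting the 3×3 Gram matrix, [p, q, r]ᵀ = [46661/47866, 51131/47866, 11958/23933]ᵀ.

p = 0.975, q = 1.068, r = 0.500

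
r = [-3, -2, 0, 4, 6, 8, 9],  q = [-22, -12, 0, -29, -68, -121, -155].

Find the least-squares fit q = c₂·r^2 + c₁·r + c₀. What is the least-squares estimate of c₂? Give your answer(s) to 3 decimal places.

c₂ = -2.019

The normal system XᵀX·[c₂, c₁, c₀]ᵀ = Xᵀq is [[12306, 1486, 210]; [1486, 210, 22]; [210, 22, 7]]·[c₂, c₁, c₀]ᵀ = [-23457, -2797, -407]ᵀ.
Row-reducing yields c₂ = -578323/286496, c₁ = 43443/40928, c₀ = -32969/35812.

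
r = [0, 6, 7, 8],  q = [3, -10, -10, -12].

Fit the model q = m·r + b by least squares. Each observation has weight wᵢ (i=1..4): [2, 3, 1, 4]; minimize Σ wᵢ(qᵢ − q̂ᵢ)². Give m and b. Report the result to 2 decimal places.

Sums needed: Σwᵢ·r·r = 413, Σwᵢ·r = 57, Σwᵢ·1 = 10.
Moment sums: Σwᵢ·r·q = -634, Σwᵢ·q = -82.
XᵀWX·[m, b]ᵀ = XᵀWq becomes [[413, 57]; [57, 10]]·[m, b]ᵀ = [-634, -82]ᵀ.
Δ = 413·10 − 57² = 881.
m = ((-634)·10 − 57·(-82))/881 = -1666/881; b = (413·(-82) − 57·(-634))/881 = 2272/881.

m = -1.89, b = 2.58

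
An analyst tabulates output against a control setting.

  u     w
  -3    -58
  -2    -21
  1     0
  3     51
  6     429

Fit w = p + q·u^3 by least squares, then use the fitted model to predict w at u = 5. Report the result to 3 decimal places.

Forming XᵀX = [[5, 209]; [209, 48179]] and Xᵀw = [401, 95775]ᵀ gives XᵀX·[p, q]ᵀ = Xᵀw.
Determinant 5·48179 − 209² = 197214.
p = (401·48179 − 209·95775)/197214 = -348598/98607; q = (5·95775 − 209·401)/197214 = 197533/98607.
At u = 5: ŵ = (-348598/98607)·(1) + (197533/98607)·(125) = 24343027/98607.

ŵ = 246.869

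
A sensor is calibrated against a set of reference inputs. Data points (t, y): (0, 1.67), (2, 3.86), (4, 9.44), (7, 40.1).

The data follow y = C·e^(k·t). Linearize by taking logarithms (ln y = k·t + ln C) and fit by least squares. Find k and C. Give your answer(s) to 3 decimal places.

Let Y = ln y. Fitting Y = k·t + ln C by least squares:
Σt = 13.0000, Σ(t)² = 69.0000, Σln y = 7.7998, Σt·ln y = 37.5208.
Equations: 69.0000·k + 13.0000·ln C = 37.5208;  13.0000·k + 4·ln C = 7.7998.
Δ = 69.0000·4 − (13.0000)² = 107.0000; k = (37.5208·4 − 13.0000·7.7998)/107.0000 = 0.45500, ln C = (69.0000·7.7998 − 13.0000·37.5208)/107.0000 = 0.47119, so C = exp(0.47119) = 1.60190.

k = 0.455, C = 1.602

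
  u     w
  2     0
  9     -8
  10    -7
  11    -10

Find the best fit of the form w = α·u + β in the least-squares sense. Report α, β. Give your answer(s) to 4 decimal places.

α = -1.0400, β = 2.0700

The normal equations are: 306·α + 32·β = -252;  32·α + 4·β = -25.
Determinant 306·4 − 32² = 200.
α = ((-252)·4 − 32·(-25))/200 = -26/25; β = (306·(-25) − 32·(-252))/200 = 207/100.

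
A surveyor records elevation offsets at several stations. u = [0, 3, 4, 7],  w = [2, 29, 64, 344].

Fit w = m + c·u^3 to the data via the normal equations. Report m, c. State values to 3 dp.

Setting ∂/∂m … = 0 gives: 4·m + 434·c = 439;  434·m + 122474·c = 122871.
Eliminating c: 122474·(row 1) − 434·(row 2) gives 301540·m = 122474·439 − 434·122871 = 440072, so m = 110018/75385.
Then c = (122871 − 434·(110018/75385))/122474 = 150479/150770.

m = 1.459, c = 0.998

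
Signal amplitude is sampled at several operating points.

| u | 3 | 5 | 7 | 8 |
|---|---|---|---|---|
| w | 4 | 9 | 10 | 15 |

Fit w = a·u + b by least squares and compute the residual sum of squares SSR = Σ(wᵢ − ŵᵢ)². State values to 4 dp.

From the data, Σu·u = 147, Σu = 23, Σ1 = 4.
Right-hand side: Σu·w = 247, Σw = 38.
XᵀX·[a, b]ᵀ = Xᵀw becomes [[147, 23]; [23, 4]]·[a, b]ᵀ = [247, 38]ᵀ.
Eliminating b: 4·(row 1) − 23·(row 2) gives 59·a = 4·247 − 23·38 = 114, so a = 114/59.
Then b = (38 − 23·(114/59))/4 = -95/59.
Residuals: -11/59, 56/59, -113/59, 68/59; SSR = 350/59.

SSR = 5.9322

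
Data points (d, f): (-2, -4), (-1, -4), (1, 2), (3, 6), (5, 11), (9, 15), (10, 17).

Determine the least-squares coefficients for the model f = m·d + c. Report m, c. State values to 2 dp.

m = 1.81, c = -0.32

From the data, Σd·d = 221, Σd = 25, Σ1 = 7.
Moment sums: Σd·f = 392, Σf = 43.
So AᵀA·[m, c]ᵀ = Aᵀf: [[221, 25]; [25, 7]]·[m, c]ᵀ = [392, 43]ᵀ.
Determinant 221·7 − 25² = 922.
m = (392·7 − 25·43)/922 = 1669/922; c = (221·43 − 25·392)/922 = -297/922.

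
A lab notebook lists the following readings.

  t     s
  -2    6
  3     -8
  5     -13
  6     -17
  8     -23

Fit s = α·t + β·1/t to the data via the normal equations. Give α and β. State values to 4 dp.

α = -2.8108, β = 0.1775

With design matrix X, XᵀX = [[138, 5]; [5, 6401/14400]] and Xᵀs = [-387, -559/40]ᵀ.
det = 138·(6401/14400) − 5² = 87223/2400.
α = ((-387)·(6401/14400) − 5·(-559/40))/(87223/2400) = -490329/174446; β = (138·(-559/40) − 5·(-387))/(87223/2400) = 15480/87223.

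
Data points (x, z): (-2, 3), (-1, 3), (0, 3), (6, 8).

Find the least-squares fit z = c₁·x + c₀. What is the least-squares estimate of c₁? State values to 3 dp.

Forming MᵀM = [[41, 3]; [3, 4]] and Mᵀz = [39, 17]ᵀ gives MᵀM·[c₁, c₀]ᵀ = Mᵀz.
Determinant 41·4 − 3² = 155.
c₁ = (39·4 − 3·17)/155 = 21/31; c₀ = (41·17 − 3·39)/155 = 116/31.

c₁ = 0.677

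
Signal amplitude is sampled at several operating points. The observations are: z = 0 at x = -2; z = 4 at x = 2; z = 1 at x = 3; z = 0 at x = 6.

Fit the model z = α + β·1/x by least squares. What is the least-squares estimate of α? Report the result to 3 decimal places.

Compute the Gram sums: Σ1 = 4, Σ1/x = 1/2, Σ1/x·1/x = 23/36.
Moment sums: Σz = 5, Σ1/x·z = 7/3.
So AᵀA·[α, β]ᵀ = Aᵀz: [[4, 1/2]; [1/2, 23/36]]·[α, β]ᵀ = [5, 7/3]ᵀ.
Δ = 4·(23/36) − (1/2)² = 83/36.
α = (5·(23/36) − (1/2)·(7/3))/(83/36) = 73/83; β = (4·(7/3) − (1/2)·5)/(83/36) = 246/83.

α = 0.880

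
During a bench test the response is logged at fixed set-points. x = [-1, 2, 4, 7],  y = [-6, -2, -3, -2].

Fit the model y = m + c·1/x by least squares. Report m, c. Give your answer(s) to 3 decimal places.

Sums needed: Σ1 = 4, Σ1/x = -3/28, Σ1/x·1/x = 1045/784.
Moment sums: Σy = -13, Σ1/x·y = 111/28.
Δ = 4·(1045/784) − (-3/28)² = 4171/784.
m = ((-13)·(1045/784) − (-3/28)·(111/28))/(4171/784) = -13252/4171; c = (4·(111/28) − (-3/28)·(-13))/(4171/784) = 11340/4171.

m = -3.177, c = 2.719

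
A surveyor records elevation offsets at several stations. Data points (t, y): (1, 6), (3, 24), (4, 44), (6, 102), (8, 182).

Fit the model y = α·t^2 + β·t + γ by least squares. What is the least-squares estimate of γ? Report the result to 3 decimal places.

Sums needed: Σt^2·t^2 = 5730, Σt^2·t = 820, Σt^2 = 126, Σt·t = 126, Σt = 22, Σ1 = 5.
Right-hand side: Σt^2·y = 16246, Σt·y = 2322, Σy = 358.
Row-reducing yields α = 15753/5071, β = -13595/5071, γ = 25926/5071.

γ = 5.113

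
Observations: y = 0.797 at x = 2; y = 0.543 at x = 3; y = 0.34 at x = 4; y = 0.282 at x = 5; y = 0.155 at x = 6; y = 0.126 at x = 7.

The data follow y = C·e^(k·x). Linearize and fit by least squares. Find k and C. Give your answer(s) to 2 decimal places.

With ln yᵢ as the transformed response and xᵢ as the regressor:
Σx = 27.0000, Σ(x)² = 139.0000, Σln y = -7.1180, Σx·ln y = -38.6165.
Normal system: [[139.0000, 27.0000]; [27.0000, 6]]·[k, ln C]ᵀ = [-38.6165, -7.1180]ᵀ.
Δ = 139.0000·6 − (27.0000)² = 105.0000; k = (-38.6165·6 − 27.0000·-7.1180)/105.0000 = -0.37631, ln C = (139.0000·-7.1180 − 27.0000·-38.6165)/105.0000 = 0.50707, so C = exp(0.50707) = 1.66043.

k = -0.38, C = 1.66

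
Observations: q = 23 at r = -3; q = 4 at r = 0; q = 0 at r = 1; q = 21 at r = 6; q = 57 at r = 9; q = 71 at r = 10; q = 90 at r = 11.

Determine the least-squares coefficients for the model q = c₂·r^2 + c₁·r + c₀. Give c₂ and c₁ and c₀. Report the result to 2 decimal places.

c₂ = 1.01, c₁ = -3.30, c₀ = 3.62

Forming XᵀX = [[32580, 3250, 348]; [3250, 348, 34]; [348, 34, 7]] and Xᵀq = [23570, 2270, 266]ᵀ gives XᵀX·[c₂, c₁, c₀]ᵀ = Xᵀq.
Row-reducing yields c₂ = 641269/632177, c₁ = -2088665/632177, c₀ = 2287440/632177.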